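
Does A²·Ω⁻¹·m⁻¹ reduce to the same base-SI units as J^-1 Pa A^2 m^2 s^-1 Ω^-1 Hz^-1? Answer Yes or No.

Yes

Left side:
  Ω = V/A (resistance = voltage per current),
      = kg·m²·s⁻³·A⁻².
  So Ω⁻¹ = kg⁻¹·m⁻²·s³·A².
  Combining: A²·Ω⁻¹·m⁻¹ = A² · (kg⁻¹·m⁻²·s³·A²) · m⁻¹ = kg⁻¹·m⁻³·s³·A⁴.
Right side:
  J = kg·m²·s⁻².
  So J⁻¹ = kg⁻¹·m⁻²·s².
  Pa = kg·m⁻¹·s⁻².
  Ω = kg·m²·s⁻³·A⁻².
  So Ω⁻¹ = kg⁻¹·m⁻²·s³·A².
  Hz = s⁻¹.
  So Hz⁻¹ = s.
  Combining: J⁻¹·Pa·A²·m²·s⁻¹·Ω⁻¹·Hz⁻¹ = (kg⁻¹·m⁻²·s²) · (kg·m⁻¹·s⁻²) · A² · m² · s⁻¹ · (kg⁻¹·m⁻²·s³·A²) · s = kg⁻¹·m⁻³·s³·A⁴.
Both reduce to kg⁻¹·m⁻³·s³·A⁴.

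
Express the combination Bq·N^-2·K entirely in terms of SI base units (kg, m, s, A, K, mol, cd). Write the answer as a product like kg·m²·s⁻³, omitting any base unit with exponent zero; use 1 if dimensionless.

kg⁻²·m⁻²·s³·K

Bq = 1/s = s⁻¹ (activity is decays per second).
N = kg·m/s² = kg·m·s⁻² (force = mass × acceleration).
So N⁻² = kg⁻²·m⁻²·s⁴.
Combining: Bq·N⁻²·K = s⁻¹ · (kg⁻²·m⁻²·s⁴) · K = kg⁻²·m⁻²·s³·K.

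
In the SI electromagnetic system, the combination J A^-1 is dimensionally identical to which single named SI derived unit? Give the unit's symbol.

Wb

J = N·m (work = force × distance),
    = kg·m²·s⁻².
Combining: J·A⁻¹ = (kg·m²·s⁻²) · A⁻¹ = kg·m²·s⁻²·A⁻¹.
kg·m²·s⁻²·A⁻¹ is the base-SI form of the weber.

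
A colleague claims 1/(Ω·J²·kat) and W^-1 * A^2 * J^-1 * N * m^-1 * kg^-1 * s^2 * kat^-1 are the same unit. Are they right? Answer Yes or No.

No

Left side:
  Ω = V/A (resistance = voltage per current),
      = kg·m²·s⁻³·A⁻².
  So Ω⁻¹ = kg⁻¹·m⁻²·s³·A².
  J = N·m (work = force × distance),
      = kg·m²·s⁻².
  So J⁻² = kg⁻²·m⁻⁴·s⁴.
  kat = mol/s = s⁻¹·mol (catalytic activity).
  So kat⁻¹ = s·mol⁻¹.
  Combining: Ω⁻¹·J⁻²·kat⁻¹ = (kg⁻¹·m⁻²·s³·A²) · (kg⁻²·m⁻⁴·s⁴) · (s·mol⁻¹) = kg⁻³·m⁻⁶·s⁸·A²·mol⁻¹.
Right side:
  W = J/s (power = energy per time),
      = kg·m²·s⁻³.
  So W⁻¹ = kg⁻¹·m⁻²·s³.
  J = N·m (work = force × distance),
      = kg·m²·s⁻².
  So J⁻¹ = kg⁻¹·m⁻²·s².
  N = kg·m/s² = kg·m·s⁻² (force = mass × acceleration).
  kat = mol/s = s⁻¹·mol (catalytic activity).
  So kat⁻¹ = s·mol⁻¹.
  Combining: W⁻¹·A²·J⁻¹·N·m⁻¹·kg⁻¹·s²·kat⁻¹ = (kg⁻¹·m⁻²·s³) · A² · (kg⁻¹·m⁻²·s²) · (kg·m·s⁻²) · m⁻¹ · kg⁻¹ · s² · (s·mol⁻¹) = kg⁻²·m⁻⁴·s⁶·A²·mol⁻¹.
Left is kg⁻³·m⁻⁶·s⁸·A²·mol⁻¹; right is kg⁻²·m⁻⁴·s⁶·A²·mol⁻¹ — different.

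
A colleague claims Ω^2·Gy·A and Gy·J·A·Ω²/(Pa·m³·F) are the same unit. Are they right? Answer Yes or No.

Left side:
  Ω = kg·m²·s⁻³·A⁻².
  So Ω² = kg²·m⁴·s⁻⁶·A⁻⁴.
  Gy = m²·s⁻².
  Combining: Ω²·Gy·A = (kg²·m⁴·s⁻⁶·A⁻⁴) · (m²·s⁻²) · A = kg²·m⁶·s⁻⁸·A⁻³.
Right side:
  Gy = m²·s⁻².
  J = kg·m²·s⁻².
  Ω = kg·m²·s⁻³·A⁻².
  So Ω² = kg²·m⁴·s⁻⁶·A⁻⁴.
  Pa = kg·m⁻¹·s⁻².
  So Pa⁻¹ = kg⁻¹·m·s².
  F = kg⁻¹·m⁻²·s⁴·A².
  So F⁻¹ = kg·m²·s⁻⁴·A⁻².
  Combining: Gy·J·A·Ω²·Pa⁻¹·m⁻³·F⁻¹ = (m²·s⁻²) · (kg·m²·s⁻²) · A · (kg²·m⁴·s⁻⁶·A⁻⁴) · (kg⁻¹·m·s²) · m⁻³ · (kg·m²·s⁻⁴·A⁻²) = kg³·m⁸·s⁻¹²·A⁻⁵.
Left is kg²·m⁶·s⁻⁸·A⁻³; right is kg³·m⁸·s⁻¹²·A⁻⁵ — different.

No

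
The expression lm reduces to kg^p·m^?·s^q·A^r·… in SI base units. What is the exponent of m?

lm = cd·sr = cd (luminous flux; sr is dimensionless).
The exponent of m is 0.

0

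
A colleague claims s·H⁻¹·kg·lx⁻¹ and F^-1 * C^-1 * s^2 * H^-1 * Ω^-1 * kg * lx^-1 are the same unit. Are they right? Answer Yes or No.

No

Left side:
  H = kg·m²·s⁻²·A⁻².
  So H⁻¹ = kg⁻¹·m⁻²·s²·A².
  lx = m⁻²·cd.
  So lx⁻¹ = m²·cd⁻¹.
  Combining: s·H⁻¹·kg·lx⁻¹ = s · (kg⁻¹·m⁻²·s²·A²) · kg · (m²·cd⁻¹) = s³·A²·cd⁻¹.
Right side:
  F = kg⁻¹·m⁻²·s⁴·A².
  So F⁻¹ = kg·m²·s⁻⁴·A⁻².
  C = s·A.
  So C⁻¹ = s⁻¹·A⁻¹.
  H = kg·m²·s⁻²·A⁻².
  So H⁻¹ = kg⁻¹·m⁻²·s²·A².
  Ω = kg·m²·s⁻³·A⁻².
  So Ω⁻¹ = kg⁻¹·m⁻²·s³·A².
  lx = m⁻²·cd.
  So lx⁻¹ = m²·cd⁻¹.
  Combining: F⁻¹·C⁻¹·s²·H⁻¹·Ω⁻¹·kg·lx⁻¹ = (kg·m²·s⁻⁴·A⁻²) · (s⁻¹·A⁻¹) · s² · (kg⁻¹·m⁻²·s²·A²) · (kg⁻¹·m⁻²·s³·A²) · kg · (m²·cd⁻¹) = s²·A·cd⁻¹.
Left is s³·A²·cd⁻¹; right is s²·A·cd⁻¹ — different.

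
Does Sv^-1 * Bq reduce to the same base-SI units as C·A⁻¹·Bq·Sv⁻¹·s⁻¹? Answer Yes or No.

Yes

Left side:
  Sv = J/kg (equivalent dose = energy per mass),
      = m²·s⁻².
  So Sv⁻¹ = m⁻²·s².
  Bq = 1/s = s⁻¹ (activity is decays per second).
  Combining: Sv⁻¹·Bq = (m⁻²·s²) · s⁻¹ = m⁻²·s.
Right side:
  C = A·s = s·A (charge = current × time).
  Bq = 1/s = s⁻¹ (activity is decays per second).
  Sv = J/kg (equivalent dose = energy per mass),
      = m²·s⁻².
  So Sv⁻¹ = m⁻²·s².
  Combining: C·A⁻¹·Bq·Sv⁻¹·s⁻¹ = (s·A) · A⁻¹ · s⁻¹ · (m⁻²·s²) · s⁻¹ = m⁻²·s.
Both reduce to m⁻²·s.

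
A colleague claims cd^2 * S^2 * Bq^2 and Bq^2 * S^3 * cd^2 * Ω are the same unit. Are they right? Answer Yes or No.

Yes

Left side:
  S = 1/Ω (conductance is reciprocal resistance),
      = kg⁻¹·m⁻²·s³·A².
  So S² = kg⁻²·m⁻⁴·s⁶·A⁴.
  Bq = 1/s = s⁻¹ (activity is decays per second).
  So Bq² = s⁻².
  Combining: cd²·S²·Bq² = cd² · (kg⁻²·m⁻⁴·s⁶·A⁴) · s⁻² = kg⁻²·m⁻⁴·s⁴·A⁴·cd².
Right side:
  Bq = 1/s = s⁻¹ (activity is decays per second).
  So Bq² = s⁻².
  S = 1/Ω (conductance is reciprocal resistance),
      = kg⁻¹·m⁻²·s³·A².
  So S³ = kg⁻³·m⁻⁶·s⁹·A⁶.
  Ω = V/A (resistance = voltage per current),
      = kg·m²·s⁻³·A⁻².
  Combining: Bq²·S³·cd²·Ω = s⁻² · (kg⁻³·m⁻⁶·s⁹·A⁶) · cd² · (kg·m²·s⁻³·A⁻²) = kg⁻²·m⁻⁴·s⁴·A⁴·cd².
Both reduce to kg⁻²·m⁻⁴·s⁴·A⁴·cd².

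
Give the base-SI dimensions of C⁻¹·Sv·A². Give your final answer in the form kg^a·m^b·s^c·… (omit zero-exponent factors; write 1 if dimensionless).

m²·s⁻³·A

C = s·A.
So C⁻¹ = s⁻¹·A⁻¹.
Sv = m²·s⁻².
Combining: C⁻¹·Sv·A² = (s⁻¹·A⁻¹) · (m²·s⁻²) · A² = m²·s⁻³·A.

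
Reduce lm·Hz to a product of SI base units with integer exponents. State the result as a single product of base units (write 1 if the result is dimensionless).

s⁻¹·cd

lm = cd·sr = cd (luminous flux; sr is dimensionless).
Hz = 1/s = s⁻¹ (frequency is cycles per second).
Combining: lm·Hz = cd · s⁻¹ = s⁻¹·cd.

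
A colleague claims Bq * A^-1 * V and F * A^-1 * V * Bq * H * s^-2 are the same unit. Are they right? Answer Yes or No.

Yes

Left side:
  Bq = 1/s = s⁻¹ (activity is decays per second).
  V = W/A (potential = power per current),
      = kg·m²·s⁻³·A⁻¹.
  Combining: Bq·A⁻¹·V = s⁻¹ · A⁻¹ · (kg·m²·s⁻³·A⁻¹) = kg·m²·s⁻⁴·A⁻².
Right side:
  F = C/V (capacitance = charge per voltage),
      = A·s/(kg·m²·s⁻³·A⁻¹) (substituting C and V),
      = kg⁻¹·m⁻²·s⁴·A².
  V = W/A (potential = power per current),
      = kg·m²·s⁻³·A⁻¹.
  Bq = 1/s = s⁻¹ (activity is decays per second).
  H = Wb/A (inductance = flux per current),
      = kg·m²·s⁻²·A⁻².
  Combining: F·A⁻¹·V·Bq·H·s⁻² = (kg⁻¹·m⁻²·s⁴·A²) · A⁻¹ · (kg·m²·s⁻³·A⁻¹) · s⁻¹ · (kg·m²·s⁻²·A⁻²) · s⁻² = kg·m²·s⁻⁴·A⁻².
Both reduce to kg·m²·s⁻⁴·A⁻².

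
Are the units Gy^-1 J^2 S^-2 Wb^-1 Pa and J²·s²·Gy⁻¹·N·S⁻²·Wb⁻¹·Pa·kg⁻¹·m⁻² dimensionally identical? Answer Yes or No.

No

Left side:
  Gy = J/kg (absorbed dose = energy per mass),
      = m²·s⁻².
  So Gy⁻¹ = m⁻²·s².
  J = N·m (work = force × distance),
      = kg·m²·s⁻².
  So J² = kg²·m⁴·s⁻⁴.
  S = 1/Ω (conductance is reciprocal resistance),
      = kg⁻¹·m⁻²·s³·A².
  So S⁻² = kg²·m⁴·s⁻⁶·A⁻⁴.
  Wb = V·s (flux: a volt is a weber per second),
      = kg·m²·s⁻²·A⁻¹.
  So Wb⁻¹ = kg⁻¹·m⁻²·s²·A.
  Pa = N/m² (pressure = force per area),
      = kg·m⁻¹·s⁻².
  Combining: Gy⁻¹·J²·S⁻²·Wb⁻¹·Pa = (m⁻²·s²) · (kg²·m⁴·s⁻⁴) · (kg²·m⁴·s⁻⁶·A⁻⁴) · (kg⁻¹·m⁻²·s²·A) · (kg·m⁻¹·s⁻²) = kg⁴·m³·s⁻⁸·A⁻³.
Right side:
  J = kg·m²·s⁻².
  So J² = kg²·m⁴·s⁻⁴.
  Gy = m²·s⁻².
  So Gy⁻¹ = m⁻²·s².
  N = kg·m·s⁻².
  S = kg⁻¹·m⁻²·s³·A².
  So S⁻² = kg²·m⁴·s⁻⁶·A⁻⁴.
  Wb = kg·m²·s⁻²·A⁻¹.
  So Wb⁻¹ = kg⁻¹·m⁻²·s²·A.
  Pa = kg·m⁻¹·s⁻².
  Combining: J²·s²·Gy⁻¹·N·S⁻²·Wb⁻¹·Pa·kg⁻¹·m⁻² = (kg²·m⁴·s⁻⁴) · s² · (m⁻²·s²) · (kg·m·s⁻²) · (kg²·m⁴·s⁻⁶·A⁻⁴) · (kg⁻¹·m⁻²·s²·A) · (kg·m⁻¹·s⁻²) · kg⁻¹ · m⁻² = kg⁴·m²·s⁻⁸·A⁻³.
Left is kg⁴·m³·s⁻⁸·A⁻³; right is kg⁴·m²·s⁻⁸·A⁻³ — different.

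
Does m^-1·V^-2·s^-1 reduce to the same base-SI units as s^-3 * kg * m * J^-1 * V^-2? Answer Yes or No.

Yes

Left side:
  V = kg·m²·s⁻³·A⁻¹.
  So V⁻² = kg⁻²·m⁻⁴·s⁶·A².
  Combining: m⁻¹·V⁻²·s⁻¹ = m⁻¹ · (kg⁻²·m⁻⁴·s⁶·A²) · s⁻¹ = kg⁻²·m⁻⁵·s⁵·A².
Right side:
  J = kg·m²·s⁻².
  So J⁻¹ = kg⁻¹·m⁻²·s².
  V = kg·m²·s⁻³·A⁻¹.
  So V⁻² = kg⁻²·m⁻⁴·s⁶·A².
  Combining: s⁻³·kg·m·J⁻¹·V⁻² = s⁻³ · kg · m · (kg⁻¹·m⁻²·s²) · (kg⁻²·m⁻⁴·s⁶·A²) = kg⁻²·m⁻⁵·s⁵·A².
Both reduce to kg⁻²·m⁻⁵·s⁵·A².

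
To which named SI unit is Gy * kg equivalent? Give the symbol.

J

Gy = J/kg (absorbed dose = energy per mass),
    = m²·s⁻².
Combining: Gy·kg = (m²·s⁻²) · kg = kg·m²·s⁻².
kg·m²·s⁻² is the base-SI form of the joule.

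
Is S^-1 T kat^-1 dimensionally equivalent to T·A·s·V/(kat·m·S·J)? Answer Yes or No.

Left side:
  S = 1/Ω (conductance is reciprocal resistance),
      = kg⁻¹·m⁻²·s³·A².
  So S⁻¹ = kg·m²·s⁻³·A⁻².
  T = Wb/m² (flux density = flux per area),
      = kg·s⁻²·A⁻¹.
  kat = mol/s = s⁻¹·mol (catalytic activity).
  So kat⁻¹ = s·mol⁻¹.
  Combining: S⁻¹·T·kat⁻¹ = (kg·m²·s⁻³·A⁻²) · (kg·s⁻²·A⁻¹) · (s·mol⁻¹) = kg²·m²·s⁻⁴·A⁻³·mol⁻¹.
Right side:
  T = kg·s⁻²·A⁻¹.
  kat = s⁻¹·mol.
  So kat⁻¹ = s·mol⁻¹.
  S = kg⁻¹·m⁻²·s³·A².
  So S⁻¹ = kg·m²·s⁻³·A⁻².
  J = kg·m²·s⁻².
  So J⁻¹ = kg⁻¹·m⁻²·s².
  V = kg·m²·s⁻³·A⁻¹.
  Combining: T·kat⁻¹·A·m⁻¹·S⁻¹·s·J⁻¹·V = (kg·s⁻²·A⁻¹) · (s·mol⁻¹) · A · m⁻¹ · (kg·m²·s⁻³·A⁻²) · s · (kg⁻¹·m⁻²·s²) · (kg·m²·s⁻³·A⁻¹) = kg²·m·s⁻⁴·A⁻³·mol⁻¹.
Left is kg²·m²·s⁻⁴·A⁻³·mol⁻¹; right is kg²·m·s⁻⁴·A⁻³·mol⁻¹ — different.

No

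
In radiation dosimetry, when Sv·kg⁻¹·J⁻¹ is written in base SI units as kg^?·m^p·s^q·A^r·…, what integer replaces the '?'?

-2

Sv = m²·s⁻².
J = kg·m²·s⁻².
So J⁻¹ = kg⁻¹·m⁻²·s².
Combining: Sv·kg⁻¹·J⁻¹ = (m²·s⁻²) · kg⁻¹ · (kg⁻¹·m⁻²·s²) = kg⁻².
The exponent of kg is -2.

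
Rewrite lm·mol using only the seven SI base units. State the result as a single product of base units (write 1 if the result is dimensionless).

mol·cd

lm = cd·sr = cd (luminous flux; sr is dimensionless).
Combining: lm·mol = cd · mol = mol·cd.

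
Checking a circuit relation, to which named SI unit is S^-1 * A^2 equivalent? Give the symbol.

S = kg⁻¹·m⁻²·s³·A².
So S⁻¹ = kg·m²·s⁻³·A⁻².
Combining: S⁻¹·A² = (kg·m²·s⁻³·A⁻²) · A² = kg·m²·s⁻³.
kg·m²·s⁻³ is the base-SI form of the watt.

W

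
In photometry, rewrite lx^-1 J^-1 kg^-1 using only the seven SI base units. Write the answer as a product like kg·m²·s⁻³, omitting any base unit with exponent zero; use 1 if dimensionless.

lx = lm/m² (illuminance = luminous flux per area),
    = m⁻²·cd.
So lx⁻¹ = m²·cd⁻¹.
J = N·m (work = force × distance),
    = kg·m²·s⁻².
So J⁻¹ = kg⁻¹·m⁻²·s².
Combining: lx⁻¹·J⁻¹·kg⁻¹ = (m²·cd⁻¹) · (kg⁻¹·m⁻²·s²) · kg⁻¹ = kg⁻²·s²·cd⁻¹.

kg⁻²·s²·cd⁻¹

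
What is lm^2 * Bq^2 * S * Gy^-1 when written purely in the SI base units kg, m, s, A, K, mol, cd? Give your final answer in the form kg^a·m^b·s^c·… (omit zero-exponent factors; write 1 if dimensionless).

kg⁻¹·m⁻⁴·s³·A²·cd²

lm = cd·sr = cd (luminous flux; sr is dimensionless).
So lm² = cd².
Bq = 1/s = s⁻¹ (activity is decays per second).
So Bq² = s⁻².
S = 1/Ω (conductance is reciprocal resistance),
    = kg⁻¹·m⁻²·s³·A².
Gy = J/kg (absorbed dose = energy per mass),
    = m²·s⁻².
So Gy⁻¹ = m⁻²·s².
Combining: lm²·Bq²·S·Gy⁻¹ = cd² · s⁻² · (kg⁻¹·m⁻²·s³·A²) · (m⁻²·s²) = kg⁻¹·m⁻⁴·s³·A²·cd².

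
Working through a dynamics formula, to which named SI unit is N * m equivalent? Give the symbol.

J

N = kg·m/s² = kg·m·s⁻² (force = mass × acceleration).
Combining: N·m = (kg·m·s⁻²) · m = kg·m²·s⁻².
kg·m²·s⁻² is the base-SI form of the joule.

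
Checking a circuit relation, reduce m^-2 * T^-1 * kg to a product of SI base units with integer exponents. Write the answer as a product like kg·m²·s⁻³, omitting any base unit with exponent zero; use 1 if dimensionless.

m⁻²·s²·A

T = kg·s⁻²·A⁻¹.
So T⁻¹ = kg⁻¹·s²·A.
Combining: m⁻²·T⁻¹·kg = m⁻² · (kg⁻¹·s²·A) · kg = m⁻²·s²·A.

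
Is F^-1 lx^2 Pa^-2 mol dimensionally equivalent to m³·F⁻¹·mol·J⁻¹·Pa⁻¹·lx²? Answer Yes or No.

Yes

Left side:
  F = kg⁻¹·m⁻²·s⁴·A².
  So F⁻¹ = kg·m²·s⁻⁴·A⁻².
  lx = m⁻²·cd.
  So lx² = m⁻⁴·cd².
  Pa = kg·m⁻¹·s⁻².
  So Pa⁻² = kg⁻²·m²·s⁴.
  Combining: F⁻¹·lx²·Pa⁻²·mol = (kg·m²·s⁻⁴·A⁻²) · (m⁻⁴·cd²) · (kg⁻²·m²·s⁴) · mol = kg⁻¹·A⁻²·mol·cd².
Right side:
  F = kg⁻¹·m⁻²·s⁴·A².
  So F⁻¹ = kg·m²·s⁻⁴·A⁻².
  J = kg·m²·s⁻².
  So J⁻¹ = kg⁻¹·m⁻²·s².
  Pa = kg·m⁻¹·s⁻².
  So Pa⁻¹ = kg⁻¹·m·s².
  lx = m⁻²·cd.
  So lx² = m⁻⁴·cd².
  Combining: m³·F⁻¹·mol·J⁻¹·Pa⁻¹·lx² = m³ · (kg·m²·s⁻⁴·A⁻²) · mol · (kg⁻¹·m⁻²·s²) · (kg⁻¹·m·s²) · (m⁻⁴·cd²) = kg⁻¹·A⁻²·mol·cd².
Both reduce to kg⁻¹·A⁻²·mol·cd².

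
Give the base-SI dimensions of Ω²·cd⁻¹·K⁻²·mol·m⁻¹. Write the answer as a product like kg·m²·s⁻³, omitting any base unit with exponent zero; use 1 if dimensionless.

kg²·m³·s⁻⁶·A⁻⁴·K⁻²·mol·cd⁻¹

Ω = V/A (resistance = voltage per current),
    = kg·m²·s⁻³·A⁻².
So Ω² = kg²·m⁴·s⁻⁶·A⁻⁴.
Combining: Ω²·cd⁻¹·K⁻²·mol·m⁻¹ = (kg²·m⁴·s⁻⁶·A⁻⁴) · cd⁻¹ · K⁻² · mol · m⁻¹ = kg²·m³·s⁻⁶·A⁻⁴·K⁻²·mol·cd⁻¹.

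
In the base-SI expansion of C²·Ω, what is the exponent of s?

-1

C = s·A.
So C² = s²·A².
Ω = kg·m²·s⁻³·A⁻².
Combining: C²·Ω = (s²·A²) · (kg·m²·s⁻³·A⁻²) = kg·m²·s⁻¹.
The exponent of s is -1.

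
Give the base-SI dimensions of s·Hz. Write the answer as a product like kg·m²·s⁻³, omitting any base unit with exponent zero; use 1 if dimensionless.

Hz = s⁻¹.
Combining: s·Hz = s · s⁻¹ = 1.

1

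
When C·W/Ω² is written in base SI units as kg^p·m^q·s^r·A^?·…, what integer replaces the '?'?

Ω = kg·m²·s⁻³·A⁻².
So Ω⁻² = kg⁻²·m⁻⁴·s⁶·A⁴.
C = s·A.
W = kg·m²·s⁻³.
Combining: Ω⁻²·C·W = (kg⁻²·m⁻⁴·s⁶·A⁴) · (s·A) · (kg·m²·s⁻³) = kg⁻¹·m⁻²·s⁴·A⁵.
The exponent of A is 5.

5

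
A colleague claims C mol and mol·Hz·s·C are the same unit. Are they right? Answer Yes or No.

Left side:
  C = s·A.
  Combining: C·mol = (s·A) · mol = s·A·mol.
Right side:
  Hz = s⁻¹.
  C = s·A.
  Combining: mol·Hz·s·C = mol · s⁻¹ · s · (s·A) = s·A·mol.
Both reduce to s·A·mol.

Yes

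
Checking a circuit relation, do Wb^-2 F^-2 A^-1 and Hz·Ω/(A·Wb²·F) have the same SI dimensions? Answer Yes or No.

Yes

Left side:
  Wb = V·s (flux: a volt is a weber per second),
      = kg·m²·s⁻²·A⁻¹.
  So Wb⁻² = kg⁻²·m⁻⁴·s⁴·A².
  F = C/V (capacitance = charge per voltage),
      = A·s/(kg·m²·s⁻³·A⁻¹) (substituting C and V),
      = kg⁻¹·m⁻²·s⁴·A².
  So F⁻² = kg²·m⁴·s⁻⁸·A⁻⁴.
  Combining: Wb⁻²·F⁻²·A⁻¹ = (kg⁻²·m⁻⁴·s⁴·A²) · (kg²·m⁴·s⁻⁸·A⁻⁴) · A⁻¹ = s⁻⁴·A⁻³.
Right side:
  Wb = V·s (flux: a volt is a weber per second),
      = kg·m²·s⁻²·A⁻¹.
  So Wb⁻² = kg⁻²·m⁻⁴·s⁴·A².
  F = C/V (capacitance = charge per voltage),
      = A·s/(kg·m²·s⁻³·A⁻¹) (substituting C and V),
      = kg⁻¹·m⁻²·s⁴·A².
  So F⁻¹ = kg·m²·s⁻⁴·A⁻².
  Hz = 1/s = s⁻¹ (frequency is cycles per second).
  Ω = V/A (resistance = voltage per current),
      = kg·m²·s⁻³·A⁻².
  Combining: A⁻¹·Wb⁻²·F⁻¹·Hz·Ω = A⁻¹ · (kg⁻²·m⁻⁴·s⁴·A²) · (kg·m²·s⁻⁴·A⁻²) · s⁻¹ · (kg·m²·s⁻³·A⁻²) = s⁻⁴·A⁻³.
Both reduce to s⁻⁴·A⁻³.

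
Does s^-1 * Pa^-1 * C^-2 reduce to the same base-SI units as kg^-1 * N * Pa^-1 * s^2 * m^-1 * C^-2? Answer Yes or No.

No

Left side:
  Pa = kg·m⁻¹·s⁻².
  So Pa⁻¹ = kg⁻¹·m·s².
  C = s·A.
  So C⁻² = s⁻²·A⁻².
  Combining: s⁻¹·Pa⁻¹·C⁻² = s⁻¹ · (kg⁻¹·m·s²) · (s⁻²·A⁻²) = kg⁻¹·m·s⁻¹·A⁻².
Right side:
  N = kg·m/s² = kg·m·s⁻² (force = mass × acceleration).
  Pa = N/m² (pressure = force per area),
      = kg·m⁻¹·s⁻².
  So Pa⁻¹ = kg⁻¹·m·s².
  C = A·s = s·A (charge = current × time).
  So C⁻² = s⁻²·A⁻².
  Combining: kg⁻¹·N·Pa⁻¹·s²·m⁻¹·C⁻² = kg⁻¹ · (kg·m·s⁻²) · (kg⁻¹·m·s²) · s² · m⁻¹ · (s⁻²·A⁻²) = kg⁻¹·m·A⁻².
Left is kg⁻¹·m·s⁻¹·A⁻²; right is kg⁻¹·m·A⁻² — different.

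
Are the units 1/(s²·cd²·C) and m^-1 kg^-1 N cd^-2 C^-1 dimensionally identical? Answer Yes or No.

Yes

Left side:
  C = s·A.
  So C⁻¹ = s⁻¹·A⁻¹.
  Combining: s⁻²·cd⁻²·C⁻¹ = s⁻² · cd⁻² · (s⁻¹·A⁻¹) = s⁻³·A⁻¹·cd⁻².
Right side:
  N = kg·m/s² = kg·m·s⁻² (force = mass × acceleration).
  C = A·s = s·A (charge = current × time).
  So C⁻¹ = s⁻¹·A⁻¹.
  Combining: m⁻¹·kg⁻¹·N·cd⁻²·C⁻¹ = m⁻¹ · kg⁻¹ · (kg·m·s⁻²) · cd⁻² · (s⁻¹·A⁻¹) = s⁻³·A⁻¹·cd⁻².
Both reduce to s⁻³·A⁻¹·cd⁻².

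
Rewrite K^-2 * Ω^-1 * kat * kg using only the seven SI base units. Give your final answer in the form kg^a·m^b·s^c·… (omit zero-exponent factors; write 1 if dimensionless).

Ω = V/A (resistance = voltage per current),
    = kg·m²·s⁻³·A⁻².
So Ω⁻¹ = kg⁻¹·m⁻²·s³·A².
kat = mol/s = s⁻¹·mol (catalytic activity).
Combining: K⁻²·Ω⁻¹·kat·kg = K⁻² · (kg⁻¹·m⁻²·s³·A²) · (s⁻¹·mol) · kg = m⁻²·s²·A²·K⁻²·mol.

m⁻²·s²·A²·K⁻²·mol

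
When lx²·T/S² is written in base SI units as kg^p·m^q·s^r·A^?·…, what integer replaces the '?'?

-5

lx = lm/m² (illuminance = luminous flux per area),
    = m⁻²·cd.
So lx² = m⁻⁴·cd².
S = 1/Ω (conductance is reciprocal resistance),
    = kg⁻¹·m⁻²·s³·A².
So S⁻² = kg²·m⁴·s⁻⁶·A⁻⁴.
T = Wb/m² (flux density = flux per area),
    = kg·s⁻²·A⁻¹.
Combining: lx²·S⁻²·T = (m⁻⁴·cd²) · (kg²·m⁴·s⁻⁶·A⁻⁴) · (kg·s⁻²·A⁻¹) = kg³·s⁻⁸·A⁻⁵·cd².
The exponent of A is -5.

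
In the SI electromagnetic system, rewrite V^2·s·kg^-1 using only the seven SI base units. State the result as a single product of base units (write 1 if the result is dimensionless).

V = W/A (potential = power per current),
    = kg·m²·s⁻³·A⁻¹.
So V² = kg²·m⁴·s⁻⁶·A⁻².
Combining: V²·s·kg⁻¹ = (kg²·m⁴·s⁻⁶·A⁻²) · s · kg⁻¹ = kg·m⁴·s⁻⁵·A⁻².

kg·m⁴·s⁻⁵·A⁻²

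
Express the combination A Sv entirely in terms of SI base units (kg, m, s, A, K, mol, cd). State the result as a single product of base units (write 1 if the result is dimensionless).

m²·s⁻²·A

Sv = m²·s⁻².
Combining: A·Sv = A · (m²·s⁻²) = m²·s⁻²·A.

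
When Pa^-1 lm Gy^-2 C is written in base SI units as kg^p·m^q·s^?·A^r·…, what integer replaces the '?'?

7

Pa = kg·m⁻¹·s⁻².
So Pa⁻¹ = kg⁻¹·m·s².
lm = cd.
Gy = m²·s⁻².
So Gy⁻² = m⁻⁴·s⁴.
C = s·A.
Combining: Pa⁻¹·lm·Gy⁻²·C = (kg⁻¹·m·s²) · cd · (m⁻⁴·s⁴) · (s·A) = kg⁻¹·m⁻³·s⁷·A·cd.
The exponent of s is 7.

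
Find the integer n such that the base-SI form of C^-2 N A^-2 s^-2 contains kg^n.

C = s·A.
So C⁻² = s⁻²·A⁻².
N = kg·m·s⁻².
Combining: C⁻²·N·A⁻²·s⁻² = (s⁻²·A⁻²) · (kg·m·s⁻²) · A⁻² · s⁻² = kg·m·s⁻⁶·A⁻⁴.
The exponent of kg is 1.

1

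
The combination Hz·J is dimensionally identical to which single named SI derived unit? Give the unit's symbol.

W

Hz = s⁻¹.
J = kg·m²·s⁻².
Combining: Hz·J = s⁻¹ · (kg·m²·s⁻²) = kg·m²·s⁻³.
kg·m²·s⁻³ is the base-SI form of the watt.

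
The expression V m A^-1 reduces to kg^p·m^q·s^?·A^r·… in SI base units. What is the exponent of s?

-3

V = W/A (potential = power per current),
    = kg·m²·s⁻³·A⁻¹.
Combining: V·m·A⁻¹ = (kg·m²·s⁻³·A⁻¹) · m · A⁻¹ = kg·m³·s⁻³·A⁻².
The exponent of s is -3.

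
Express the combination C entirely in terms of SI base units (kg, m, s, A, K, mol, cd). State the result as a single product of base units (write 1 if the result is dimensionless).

C = A·s = s·A (charge = current × time).

s·A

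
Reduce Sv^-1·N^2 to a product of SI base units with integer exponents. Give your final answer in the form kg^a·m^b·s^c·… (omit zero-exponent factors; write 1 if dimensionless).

kg²·s⁻²

Sv = m²·s⁻².
So Sv⁻¹ = m⁻²·s².
N = kg·m·s⁻².
So N² = kg²·m²·s⁻⁴.
Combining: Sv⁻¹·N² = (m⁻²·s²) · (kg²·m²·s⁻⁴) = kg²·s⁻².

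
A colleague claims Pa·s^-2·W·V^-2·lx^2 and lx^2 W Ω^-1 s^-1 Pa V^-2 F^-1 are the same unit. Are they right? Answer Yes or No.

Yes

Left side:
  Pa = N/m² (pressure = force per area),
      = kg·m⁻¹·s⁻².
  W = J/s (power = energy per time),
      = kg·m²·s⁻³.
  V = W/A (potential = power per current),
      = kg·m²·s⁻³·A⁻¹.
  So V⁻² = kg⁻²·m⁻⁴·s⁶·A².
  lx = lm/m² (illuminance = luminous flux per area),
      = m⁻²·cd.
  So lx² = m⁻⁴·cd².
  Combining: Pa·s⁻²·W·V⁻²·lx² = (kg·m⁻¹·s⁻²) · s⁻² · (kg·m²·s⁻³) · (kg⁻²·m⁻⁴·s⁶·A²) · (m⁻⁴·cd²) = m⁻⁷·s⁻¹·A²·cd².
Right side:
  lx = lm/m² (illuminance = luminous flux per area),
      = m⁻²·cd.
  So lx² = m⁻⁴·cd².
  W = J/s (power = energy per time),
      = kg·m²·s⁻³.
  Ω = V/A (resistance = voltage per current),
      = kg·m²·s⁻³·A⁻².
  So Ω⁻¹ = kg⁻¹·m⁻²·s³·A².
  Pa = N/m² (pressure = force per area),
      = kg·m⁻¹·s⁻².
  V = W/A (potential = power per current),
      = kg·m²·s⁻³·A⁻¹.
  So V⁻² = kg⁻²·m⁻⁴·s⁶·A².
  F = C/V (capacitance = charge per voltage),
      = A·s/(kg·m²·s⁻³·A⁻¹) (substituting C and V),
      = kg⁻¹·m⁻²·s⁴·A².
  So F⁻¹ = kg·m²·s⁻⁴·A⁻².
  Combining: lx²·W·Ω⁻¹·s⁻¹·Pa·V⁻²·F⁻¹ = (m⁻⁴·cd²) · (kg·m²·s⁻³) · (kg⁻¹·m⁻²·s³·A²) · s⁻¹ · (kg·m⁻¹·s⁻²) · (kg⁻²·m⁻⁴·s⁶·A²) · (kg·m²·s⁻⁴·A⁻²) = m⁻⁷·s⁻¹·A²·cd².
Both reduce to m⁻⁷·s⁻¹·A²·cd².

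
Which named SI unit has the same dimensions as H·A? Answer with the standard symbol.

Wb

H = Wb/A (inductance = flux per current),
    = kg·m²·s⁻²·A⁻².
Combining: H·A = (kg·m²·s⁻²·A⁻²) · A = kg·m²·s⁻²·A⁻¹.
kg·m²·s⁻²·A⁻¹ is the base-SI form of the weber.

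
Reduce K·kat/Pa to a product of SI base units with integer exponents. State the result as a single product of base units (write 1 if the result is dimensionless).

kat = mol/s = s⁻¹·mol (catalytic activity).
Pa = N/m² (pressure = force per area),
    = kg·m⁻¹·s⁻².
So Pa⁻¹ = kg⁻¹·m·s².
Combining: K·kat·Pa⁻¹ = K · (s⁻¹·mol) · (kg⁻¹·m·s²) = kg⁻¹·m·s·K·mol.

kg⁻¹·m·s·K·mol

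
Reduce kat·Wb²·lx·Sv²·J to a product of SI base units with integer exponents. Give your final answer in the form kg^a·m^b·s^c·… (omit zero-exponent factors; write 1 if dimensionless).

kat = s⁻¹·mol.
Wb = kg·m²·s⁻²·A⁻¹.
So Wb² = kg²·m⁴·s⁻⁴·A⁻².
lx = m⁻²·cd.
Sv = m²·s⁻².
So Sv² = m⁴·s⁻⁴.
J = kg·m²·s⁻².
Combining: kat·Wb²·lx·Sv²·J = (s⁻¹·mol) · (kg²·m⁴·s⁻⁴·A⁻²) · (m⁻²·cd) · (m⁴·s⁻⁴) · (kg·m²·s⁻²) = kg³·m⁸·s⁻¹¹·A⁻²·mol·cd.

kg³·m⁸·s⁻¹¹·A⁻²·mol·cd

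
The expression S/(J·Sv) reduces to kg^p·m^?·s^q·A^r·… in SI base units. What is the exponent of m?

S = 1/Ω (conductance is reciprocal resistance),
    = kg⁻¹·m⁻²·s³·A².
J = N·m (work = force × distance),
    = kg·m²·s⁻².
So J⁻¹ = kg⁻¹·m⁻²·s².
Sv = J/kg (equivalent dose = energy per mass),
    = m²·s⁻².
So Sv⁻¹ = m⁻²·s².
Combining: S·J⁻¹·Sv⁻¹ = (kg⁻¹·m⁻²·s³·A²) · (kg⁻¹·m⁻²·s²) · (m⁻²·s²) = kg⁻²·m⁻⁶·s⁷·A².
The exponent of m is -6.

-6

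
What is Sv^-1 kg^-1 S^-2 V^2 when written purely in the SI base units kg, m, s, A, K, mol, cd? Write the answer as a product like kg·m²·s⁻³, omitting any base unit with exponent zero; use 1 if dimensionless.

Sv = J/kg (equivalent dose = energy per mass),
    = m²·s⁻².
So Sv⁻¹ = m⁻²·s².
S = 1/Ω (conductance is reciprocal resistance),
    = kg⁻¹·m⁻²·s³·A².
So S⁻² = kg²·m⁴·s⁻⁶·A⁻⁴.
V = W/A (potential = power per current),
    = kg·m²·s⁻³·A⁻¹.
So V² = kg²·m⁴·s⁻⁶·A⁻².
Combining: Sv⁻¹·kg⁻¹·S⁻²·V² = (m⁻²·s²) · kg⁻¹ · (kg²·m⁴·s⁻⁶·A⁻⁴) · (kg²·m⁴·s⁻⁶·A⁻²) = kg³·m⁶·s⁻¹⁰·A⁻⁶.

kg³·m⁶·s⁻¹⁰·A⁻⁶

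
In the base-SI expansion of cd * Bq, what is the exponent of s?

Bq = s⁻¹.
Combining: cd·Bq = cd · s⁻¹ = s⁻¹·cd.
The exponent of s is -1.

-1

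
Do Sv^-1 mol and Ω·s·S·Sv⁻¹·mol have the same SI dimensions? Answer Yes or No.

No

Left side:
  Sv = m²·s⁻².
  So Sv⁻¹ = m⁻²·s².
  Combining: Sv⁻¹·mol = (m⁻²·s²) · mol = m⁻²·s²·mol.
Right side:
  Ω = V/A (resistance = voltage per current),
      = kg·m²·s⁻³·A⁻².
  S = 1/Ω (conductance is reciprocal resistance),
      = kg⁻¹·m⁻²·s³·A².
  Sv = J/kg (equivalent dose = energy per mass),
      = m²·s⁻².
  So Sv⁻¹ = m⁻²·s².
  Combining: Ω·s·S·Sv⁻¹·mol = (kg·m²·s⁻³·A⁻²) · s · (kg⁻¹·m⁻²·s³·A²) · (m⁻²·s²) · mol = m⁻²·s³·mol.
Left is m⁻²·s²·mol; right is m⁻²·s³·mol — different.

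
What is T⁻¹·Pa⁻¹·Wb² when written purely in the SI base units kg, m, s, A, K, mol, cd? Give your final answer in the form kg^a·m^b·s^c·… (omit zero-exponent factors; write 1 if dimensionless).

T = kg·s⁻²·A⁻¹.
So T⁻¹ = kg⁻¹·s²·A.
Pa = kg·m⁻¹·s⁻².
So Pa⁻¹ = kg⁻¹·m·s².
Wb = kg·m²·s⁻²·A⁻¹.
So Wb² = kg²·m⁴·s⁻⁴·A⁻².
Combining: T⁻¹·Pa⁻¹·Wb² = (kg⁻¹·s²·A) · (kg⁻¹·m·s²) · (kg²·m⁴·s⁻⁴·A⁻²) = m⁵·A⁻¹.

m⁵·A⁻¹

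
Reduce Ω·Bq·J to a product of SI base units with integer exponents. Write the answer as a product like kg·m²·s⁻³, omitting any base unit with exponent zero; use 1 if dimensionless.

kg²·m⁴·s⁻⁶·A⁻²

Ω = kg·m²·s⁻³·A⁻².
Bq = s⁻¹.
J = kg·m²·s⁻².
Combining: Ω·Bq·J = (kg·m²·s⁻³·A⁻²) · s⁻¹ · (kg·m²·s⁻²) = kg²·m⁴·s⁻⁶·A⁻².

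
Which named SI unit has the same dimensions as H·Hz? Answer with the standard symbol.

H = Wb/A (inductance = flux per current),
    = kg·m²·s⁻²·A⁻².
Hz = 1/s = s⁻¹ (frequency is cycles per second).
Combining: H·Hz = (kg·m²·s⁻²·A⁻²) · s⁻¹ = kg·m²·s⁻³·A⁻².
kg·m²·s⁻³·A⁻² is the base-SI form of the ohm.

Ω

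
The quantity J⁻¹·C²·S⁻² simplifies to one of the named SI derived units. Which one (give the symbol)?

H

J = kg·m²·s⁻².
So J⁻¹ = kg⁻¹·m⁻²·s².
C = s·A.
So C² = s²·A².
S = kg⁻¹·m⁻²·s³·A².
So S⁻² = kg²·m⁴·s⁻⁶·A⁻⁴.
Combining: J⁻¹·C²·S⁻² = (kg⁻¹·m⁻²·s²) · (s²·A²) · (kg²·m⁴·s⁻⁶·A⁻⁴) = kg·m²·s⁻²·A⁻².
kg·m²·s⁻²·A⁻² is the base-SI form of the henry.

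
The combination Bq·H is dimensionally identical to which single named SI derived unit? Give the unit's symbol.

Bq = 1/s = s⁻¹ (activity is decays per second).
H = Wb/A (inductance = flux per current),
    = kg·m²·s⁻²·A⁻².
Combining: Bq·H = s⁻¹ · (kg·m²·s⁻²·A⁻²) = kg·m²·s⁻³·A⁻².
kg·m²·s⁻³·A⁻² is the base-SI form of the ohm.

Ω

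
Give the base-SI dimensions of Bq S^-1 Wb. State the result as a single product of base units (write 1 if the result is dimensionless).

Bq = 1/s = s⁻¹ (activity is decays per second).
S = 1/Ω (conductance is reciprocal resistance),
    = kg⁻¹·m⁻²·s³·A².
So S⁻¹ = kg·m²·s⁻³·A⁻².
Wb = V·s (flux: a volt is a weber per second),
    = kg·m²·s⁻²·A⁻¹.
Combining: Bq·S⁻¹·Wb = s⁻¹ · (kg·m²·s⁻³·A⁻²) · (kg·m²·s⁻²·A⁻¹) = kg²·m⁴·s⁻⁶·A⁻³.

kg²·m⁴·s⁻⁶·A⁻³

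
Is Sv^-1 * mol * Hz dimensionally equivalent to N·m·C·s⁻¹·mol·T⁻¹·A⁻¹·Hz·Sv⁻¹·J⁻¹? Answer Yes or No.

Left side:
  Sv = m²·s⁻².
  So Sv⁻¹ = m⁻²·s².
  Hz = s⁻¹.
  Combining: Sv⁻¹·mol·Hz = (m⁻²·s²) · mol · s⁻¹ = m⁻²·s·mol.
Right side:
  N = kg·m·s⁻².
  C = s·A.
  T = kg·s⁻²·A⁻¹.
  So T⁻¹ = kg⁻¹·s²·A.
  Hz = s⁻¹.
  Sv = m²·s⁻².
  So Sv⁻¹ = m⁻²·s².
  J = kg·m²·s⁻².
  So J⁻¹ = kg⁻¹·m⁻²·s².
  Combining: N·m·C·s⁻¹·mol·T⁻¹·A⁻¹·Hz·Sv⁻¹·J⁻¹ = (kg·m·s⁻²) · m · (s·A) · s⁻¹ · mol · (kg⁻¹·s²·A) · A⁻¹ · s⁻¹ · (m⁻²·s²) · (kg⁻¹·m⁻²·s²) = kg⁻¹·m⁻²·s³·A·mol.
Left is m⁻²·s·mol; right is kg⁻¹·m⁻²·s³·A·mol — different.

No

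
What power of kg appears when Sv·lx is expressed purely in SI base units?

Sv = J/kg (equivalent dose = energy per mass),
    = m²·s⁻².
lx = lm/m² (illuminance = luminous flux per area),
    = m⁻²·cd.
Combining: Sv·lx = (m²·s⁻²) · (m⁻²·cd) = s⁻²·cd.
The exponent of kg is 0.

0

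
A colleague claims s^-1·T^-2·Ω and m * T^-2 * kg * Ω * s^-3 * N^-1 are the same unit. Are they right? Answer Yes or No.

Left side:
  T = Wb/m² (flux density = flux per area),
      = kg·s⁻²·A⁻¹.
  So T⁻² = kg⁻²·s⁴·A².
  Ω = V/A (resistance = voltage per current),
      = kg·m²·s⁻³·A⁻².
  Combining: s⁻¹·T⁻²·Ω = s⁻¹ · (kg⁻²·s⁴·A²) · (kg·m²·s⁻³·A⁻²) = kg⁻¹·m².
Right side:
  T = Wb/m² (flux density = flux per area),
      = kg·s⁻²·A⁻¹.
  So T⁻² = kg⁻²·s⁴·A².
  Ω = V/A (resistance = voltage per current),
      = kg·m²·s⁻³·A⁻².
  N = kg·m/s² = kg·m·s⁻² (force = mass × acceleration).
  So N⁻¹ = kg⁻¹·m⁻¹·s².
  Combining: m·T⁻²·kg·Ω·s⁻³·N⁻¹ = m · (kg⁻²·s⁴·A²) · kg · (kg·m²·s⁻³·A⁻²) · s⁻³ · (kg⁻¹·m⁻¹·s²) = kg⁻¹·m².
Both reduce to kg⁻¹·m².

Yes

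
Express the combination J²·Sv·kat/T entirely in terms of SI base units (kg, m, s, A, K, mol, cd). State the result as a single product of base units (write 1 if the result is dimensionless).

kg·m⁶·s⁻⁵·A·mol

J = N·m (work = force × distance),
    = kg·m²·s⁻².
So J² = kg²·m⁴·s⁻⁴.
T = Wb/m² (flux density = flux per area),
    = kg·s⁻²·A⁻¹.
So T⁻¹ = kg⁻¹·s²·A.
Sv = J/kg (equivalent dose = energy per mass),
    = m²·s⁻².
kat = mol/s = s⁻¹·mol (catalytic activity).
Combining: J²·T⁻¹·Sv·kat = (kg²·m⁴·s⁻⁴) · (kg⁻¹·s²·A) · (m²·s⁻²) · (s⁻¹·mol) = kg·m⁶·s⁻⁵·A·mol.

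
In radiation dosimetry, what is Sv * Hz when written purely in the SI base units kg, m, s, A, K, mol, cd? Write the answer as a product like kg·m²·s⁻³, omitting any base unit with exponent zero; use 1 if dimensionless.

m²·s⁻³

Sv = m²·s⁻².
Hz = s⁻¹.
Combining: Sv·Hz = (m²·s⁻²) · s⁻¹ = m²·s⁻³.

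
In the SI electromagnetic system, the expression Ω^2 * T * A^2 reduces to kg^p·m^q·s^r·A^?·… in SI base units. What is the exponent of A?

-3

Ω = V/A (resistance = voltage per current),
    = kg·m²·s⁻³·A⁻².
So Ω² = kg²·m⁴·s⁻⁶·A⁻⁴.
T = Wb/m² (flux density = flux per area),
    = kg·s⁻²·A⁻¹.
Combining: Ω²·T·A² = (kg²·m⁴·s⁻⁶·A⁻⁴) · (kg·s⁻²·A⁻¹) · A² = kg³·m⁴·s⁻⁸·A⁻³.
The exponent of A is -3.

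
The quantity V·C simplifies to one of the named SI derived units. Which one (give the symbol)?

V = kg·m²·s⁻³·A⁻¹.
C = s·A.
Combining: V·C = (kg·m²·s⁻³·A⁻¹) · (s·A) = kg·m²·s⁻².
kg·m²·s⁻² is the base-SI form of the joule.

J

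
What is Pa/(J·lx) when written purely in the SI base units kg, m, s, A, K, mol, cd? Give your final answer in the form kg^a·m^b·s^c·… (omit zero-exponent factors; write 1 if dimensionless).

m⁻¹·cd⁻¹

Pa = N/m² (pressure = force per area),
    = kg·m⁻¹·s⁻².
J = N·m (work = force × distance),
    = kg·m²·s⁻².
So J⁻¹ = kg⁻¹·m⁻²·s².
lx = lm/m² (illuminance = luminous flux per area),
    = m⁻²·cd.
So lx⁻¹ = m²·cd⁻¹.
Combining: Pa·J⁻¹·lx⁻¹ = (kg·m⁻¹·s⁻²) · (kg⁻¹·m⁻²·s²) · (m²·cd⁻¹) = m⁻¹·cd⁻¹.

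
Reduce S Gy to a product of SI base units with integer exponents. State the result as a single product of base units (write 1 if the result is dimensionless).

S = kg⁻¹·m⁻²·s³·A².
Gy = m²·s⁻².
Combining: S·Gy = (kg⁻¹·m⁻²·s³·A²) · (m²·s⁻²) = kg⁻¹·s·A².

kg⁻¹·s·A²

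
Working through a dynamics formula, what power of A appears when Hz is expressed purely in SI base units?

Hz = 1/s = s⁻¹ (frequency is cycles per second).
The exponent of A is 0.

0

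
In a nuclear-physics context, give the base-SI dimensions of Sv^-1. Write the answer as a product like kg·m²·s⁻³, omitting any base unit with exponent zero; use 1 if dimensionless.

Sv = m²·s⁻².
So Sv⁻¹ = m⁻²·s².

m⁻²·s²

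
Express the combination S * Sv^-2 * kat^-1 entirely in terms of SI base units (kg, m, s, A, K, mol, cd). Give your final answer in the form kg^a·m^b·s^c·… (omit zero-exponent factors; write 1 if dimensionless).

S = 1/Ω (conductance is reciprocal resistance),
    = kg⁻¹·m⁻²·s³·A².
Sv = J/kg (equivalent dose = energy per mass),
    = m²·s⁻².
So Sv⁻² = m⁻⁴·s⁴.
kat = mol/s = s⁻¹·mol (catalytic activity).
So kat⁻¹ = s·mol⁻¹.
Combining: S·Sv⁻²·kat⁻¹ = (kg⁻¹·m⁻²·s³·A²) · (m⁻⁴·s⁴) · (s·mol⁻¹) = kg⁻¹·m⁻⁶·s⁸·A²·mol⁻¹.

kg⁻¹·m⁻⁶·s⁸·A²·mol⁻¹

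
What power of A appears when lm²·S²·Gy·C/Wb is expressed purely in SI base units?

lm = cd.
So lm² = cd².
S = kg⁻¹·m⁻²·s³·A².
So S² = kg⁻²·m⁻⁴·s⁶·A⁴.
Gy = m²·s⁻².
C = s·A.
Wb = kg·m²·s⁻²·A⁻¹.
So Wb⁻¹ = kg⁻¹·m⁻²·s²·A.
Combining: lm²·S²·Gy·C·Wb⁻¹ = cd² · (kg⁻²·m⁻⁴·s⁶·A⁴) · (m²·s⁻²) · (s·A) · (kg⁻¹·m⁻²·s²·A) = kg⁻³·m⁻⁴·s⁷·A⁶·cd².
The exponent of A is 6.

6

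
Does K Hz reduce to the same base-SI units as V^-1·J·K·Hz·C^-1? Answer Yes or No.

Left side:
  Hz = s⁻¹.
  Combining: K·Hz = K · s⁻¹ = s⁻¹·K.
Right side:
  V = kg·m²·s⁻³·A⁻¹.
  So V⁻¹ = kg⁻¹·m⁻²·s³·A.
  J = kg·m²·s⁻².
  Hz = s⁻¹.
  C = s·A.
  So C⁻¹ = s⁻¹·A⁻¹.
  Combining: V⁻¹·J·K·Hz·C⁻¹ = (kg⁻¹·m⁻²·s³·A) · (kg·m²·s⁻²) · K · s⁻¹ · (s⁻¹·A⁻¹) = s⁻¹·K.
Both reduce to s⁻¹·K.

Yes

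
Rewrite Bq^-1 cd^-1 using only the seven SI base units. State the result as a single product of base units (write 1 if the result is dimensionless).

s·cd⁻¹

Bq = 1/s = s⁻¹ (activity is decays per second).
So Bq⁻¹ = s.
Combining: Bq⁻¹·cd⁻¹ = s · cd⁻¹ = s·cd⁻¹.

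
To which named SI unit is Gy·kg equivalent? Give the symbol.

J

Gy = m²·s⁻².
Combining: Gy·kg = (m²·s⁻²) · kg = kg·m²·s⁻².
kg·m²·s⁻² is the base-SI form of the joule.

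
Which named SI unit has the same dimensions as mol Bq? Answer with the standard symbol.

kat

Bq = 1/s = s⁻¹ (activity is decays per second).
Combining: mol·Bq = mol · s⁻¹ = s⁻¹·mol.
s⁻¹·mol is the base-SI form of the katal.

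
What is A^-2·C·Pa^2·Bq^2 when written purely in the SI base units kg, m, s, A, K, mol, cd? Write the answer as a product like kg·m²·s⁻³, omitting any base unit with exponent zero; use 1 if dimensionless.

kg²·m⁻²·s⁻⁵·A⁻¹

C = A·s = s·A (charge = current × time).
Pa = N/m² (pressure = force per area),
    = kg·m⁻¹·s⁻².
So Pa² = kg²·m⁻²·s⁻⁴.
Bq = 1/s = s⁻¹ (activity is decays per second).
So Bq² = s⁻².
Combining: A⁻²·C·Pa²·Bq² = A⁻² · (s·A) · (kg²·m⁻²·s⁻⁴) · s⁻² = kg²·m⁻²·s⁻⁵·A⁻¹.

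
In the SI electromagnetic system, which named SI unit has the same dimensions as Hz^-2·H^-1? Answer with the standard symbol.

F

Hz = 1/s = s⁻¹ (frequency is cycles per second).
So Hz⁻² = s².
H = Wb/A (inductance = flux per current),
    = kg·m²·s⁻²·A⁻².
So H⁻¹ = kg⁻¹·m⁻²·s²·A².
Combining: Hz⁻²·H⁻¹ = s² · (kg⁻¹·m⁻²·s²·A²) = kg⁻¹·m⁻²·s⁴·A².
kg⁻¹·m⁻²·s⁴·A² is the base-SI form of the farad.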